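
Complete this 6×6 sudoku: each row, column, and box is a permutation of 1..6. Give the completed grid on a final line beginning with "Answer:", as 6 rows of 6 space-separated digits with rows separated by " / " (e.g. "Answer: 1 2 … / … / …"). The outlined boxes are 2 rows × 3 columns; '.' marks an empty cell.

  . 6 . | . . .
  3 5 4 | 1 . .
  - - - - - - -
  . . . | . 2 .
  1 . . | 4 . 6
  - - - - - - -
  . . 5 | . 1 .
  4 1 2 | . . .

Step 1. [r4c5∈{3,5}] 5 has one home in row 4: r4c5, so r4c5=5.
Step 2. [r3c4∈{3}] r3c4 is down to just 3. So r3c4=3.
Step 3. [r2c6∈{2}] r2c6's peers cover all but 2 ⇒ r2c6=2.
Step 4. [r1c5∈{3,4}] 4 has one home in col 5: r1c5. So r1c5=4.
Step 5. [r1c6∈{3,5}] 3 has one home in row 1: r1c6 ⇒ r1c6=3.
Step 6. [r5c1∈{6}] r5c1 is down to just 6, so r5c1=6.
Step 7. [r6c4∈{5,6}] 6 has one home in col 4: r6c4. So r6c4=6.
Step 8. [r4c2∈{2,3}] r4c2 is the only open cell in row 4 admitting 2, so r4c2=2.
Step 9. [r1c4∈{5}] only 5 remains possible at r1c4 ⇒ r1c4=5.
Step 10. [r4c3∈{3}] r4c3's peers cover all but 3. So r4c3=3.
Step 11. [r5c6∈{4}] only 4 remains possible at r5c6 ⇒ r5c6=4.
Step 12. [r3c6∈{1}] nothing but 1 survives at r3c6 ⇒ r3c6=1.
Step 13. [r3c3∈{6}] r3c3 has the single candidate 6 ⇒ r3c3=6.
Step 14. [r5c2∈{3}] nothing but 3 survives at r5c2. So r5c2=3.
Step 15. [r2c5∈{6}] r2c5's peers cover all but 6, so r2c5=6.
Step 16. [r3c2∈{4}] r3c2 has the single candidate 4. So r3c2=4.
Step 17. [r1c1∈{2}] r1c1 is down to just 2 ⇒ r1c1=2.
Step 18. [r1c3∈{1}] r1c3's peers cover all but 1. So r1c3=1.
Step 19. [r5c4∈{2}] r5c4's peers cover all but 2, so r5c4=2.
Step 20. [r6c5∈{3}] only 3 remains possible at r6c5. So r6c5=3.
Step 21. [r6c6∈{5}] only 5 remains possible at r6c6. So r6c6=5.
Step 22. [r3c1∈{5}] r3c1's peers cover all but 5 ⇒ r3c1=5.

Answer: 2 6 1 5 4 3 / 3 5 4 1 6 2 / 5 4 6 3 2 1 / 1 2 3 4 5 6 / 6 3 5 2 1 4 / 4 1 2 6 3 5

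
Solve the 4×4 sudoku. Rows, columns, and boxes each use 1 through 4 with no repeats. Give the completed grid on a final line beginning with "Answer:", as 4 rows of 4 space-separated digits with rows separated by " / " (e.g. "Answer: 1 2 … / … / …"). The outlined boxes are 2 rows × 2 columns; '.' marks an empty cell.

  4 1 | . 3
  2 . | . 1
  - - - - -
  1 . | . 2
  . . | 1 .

Step 1. [r4c1∈{3}] only 3 remains possible at r4c1, so r4c1=3.
Step 2. [r4c4∈{4}] r4c4's peers cover all but 4. So r4c4=4.
Step 3. [r2c2∈{3}] r2c2 has the single candidate 3, so r2c2=3.
Step 4. [r1c3∈{2}] nothing but 2 survives at r1c3, so r1c3=2.
Step 5. [r4c2∈{2}] r4c2 has the single candidate 2. So r4c2=2.
Step 6. [r3c3∈{3}] r3c3's peers cover all but 3, so r3c3=3.
Step 7. [r3c2∈{4}] r3c2 is down to just 4 ⇒ r3c2=4.
Step 8. [r2c3∈{4}] nothing but 4 survives at r2c3, so r2c3=4.

Answer: 4 1 2 3 / 2 3 4 1 / 1 4 3 2 / 3 2 1 4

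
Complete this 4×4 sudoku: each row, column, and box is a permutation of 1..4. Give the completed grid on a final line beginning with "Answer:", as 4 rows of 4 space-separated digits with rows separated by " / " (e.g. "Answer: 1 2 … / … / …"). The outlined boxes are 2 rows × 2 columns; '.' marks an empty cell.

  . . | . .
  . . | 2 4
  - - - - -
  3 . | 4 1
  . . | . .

Step 1. [r2c1∈{1}] only 1 remains possible at r2c1. So r2c1=1.
Step 2. [r1c4∈{3}] nothing but 3 survives at r1c4 ⇒ r1c4=3.
Step 3. [r3c2∈{2}] r3c2 is down to just 2. So r3c2=2.
Step 4. [r1c2∈{4}] nothing but 4 survives at r1c2. So r1c2=4.
Step 5. [r4c4∈{2}] r4c4's peers cover all but 2, so r4c4=2.
Step 6. [r2c2∈{3}] nothing but 3 survives at r2c2. So r2c2=3.
Step 7. [r4c3∈{3}] r4c3 is down to just 3. So r4c3=3.
Step 8. [r1c3∈{1}] r1c3 has the single candidate 1. So r1c3=1.
Step 9. [r1c1∈{2}] r1c1 has the single candidate 2 ⇒ r1c1=2.
Step 10. [r4c2∈{1}] r4c2 is down to just 1, so r4c2=1.
Step 11. [r4c1∈{4}] r4c1 is down to just 4. So r4c1=4.

Answer: 2 4 1 3 / 1 3 2 4 / 3 2 4 1 / 4 1 3 2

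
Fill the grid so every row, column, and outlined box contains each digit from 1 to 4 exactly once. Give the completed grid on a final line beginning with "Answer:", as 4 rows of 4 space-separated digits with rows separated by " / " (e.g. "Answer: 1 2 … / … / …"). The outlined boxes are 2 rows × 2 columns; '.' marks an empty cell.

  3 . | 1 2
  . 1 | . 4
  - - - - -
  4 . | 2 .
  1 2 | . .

Step 1. [r4c4∈{3}] r4c4 has the single candidate 3 ⇒ r4c4=3.
Step 2. [r1c2∈{4}] r1c2 is down to just 4. So r1c2=4.
Step 3. [r3c2∈{3}] only 3 remains possible at r3c2. So r3c2=3.
Step 4. [r2c3∈{3}] r2c3's peers cover all but 3 ⇒ r2c3=3.
Step 5. [r4c3∈{4}] r4c3 is down to just 4 ⇒ r4c3=4.
Step 6. [r3c4∈{1}] r3c4 is down to just 1 ⇒ r3c4=1.
Step 7. [r2c1∈{2}] nothing but 2 survives at r2c1, so r2c1=2.

Answer: 3 4 1 2 / 2 1 3 4 / 4 3 2 1 / 1 2 4 3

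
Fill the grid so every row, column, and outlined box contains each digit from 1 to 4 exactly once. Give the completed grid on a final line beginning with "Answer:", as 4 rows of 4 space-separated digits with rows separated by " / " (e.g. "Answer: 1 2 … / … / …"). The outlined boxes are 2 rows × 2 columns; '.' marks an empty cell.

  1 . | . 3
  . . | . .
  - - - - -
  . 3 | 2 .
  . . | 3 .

Step 1. [r1c2∈{2,4}] across row 1, 2 lands solely at r1c2. So r1c2=2.
Step 2. [r3c1∈{4}] r3c1 is down to just 4, so r3c1=4.
Step 3. [r2c4∈{1,2,4}] r2c4 is the only open cell in row 2 admitting 2 ⇒ r2c4=2.
Step 4. [r1c3∈{4}] nothing but 4 survives at r1c3. So r1c3=4.
Step 5. [r3c4∈{1}] nothing but 1 survives at r3c4, so r3c4=1.
Step 6. [r2c2∈{4}] r2c2 is down to just 4, so r2c2=4.
Step 7. [r2c3∈{1}] r2c3 is down to just 1 ⇒ r2c3=1.
Step 8. [r2c1∈{3}] r2c1 is down to just 3 ⇒ r2c1=3.
Step 9. [r4c2∈{1}] r4c2's peers cover all but 1, so r4c2=1.
Step 10. [r4c1∈{2}] r4c1 is down to just 2 ⇒ r4c1=2.
Step 11. [r4c4∈{4}] r4c4 has the single candidate 4. So r4c4=4.

Answer: 1 2 4 3 / 3 4 1 2 / 4 3 2 1 / 2 1 3 4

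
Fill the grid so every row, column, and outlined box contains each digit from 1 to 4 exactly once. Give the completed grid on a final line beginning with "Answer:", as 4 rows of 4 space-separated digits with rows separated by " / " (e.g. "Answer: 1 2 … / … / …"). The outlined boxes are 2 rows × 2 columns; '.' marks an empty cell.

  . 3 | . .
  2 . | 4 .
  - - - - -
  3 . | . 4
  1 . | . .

Step 1. [r3c2∈{2}] only 2 remains possible at r3c2. So r3c2=2.
Step 2. [r4c3∈{2,3}] across col 3, 3 lands solely at r4c3, so r4c3=3.
Step 3. [r1c3∈{1,2}] col 3 places 2 nowhere but r1c3. So r1c3=2.
Step 4. [r2c4∈{1,3}] row 2 places 3 nowhere but r2c4, so r2c4=3.
Step 5. [r1c1∈{4}] nothing but 4 survives at r1c1, so r1c1=4.
Step 6. [r3c3∈{1}] nothing but 1 survives at r3c3. So r3c3=1.
Step 7. [r1c4∈{1}] only 1 remains possible at r1c4 ⇒ r1c4=1.
Step 8. [r4c2∈{4}] r4c2 is down to just 4 ⇒ r4c2=4.
Step 9. [r2c2∈{1}] r2c2 has the single candidate 1. So r2c2=1.
Step 10. [r4c4∈{2}] r4c4 has the single candidate 2 ⇒ r4c4=2.

Answer: 4 3 2 1 / 2 1 4 3 / 3 2 1 4 / 1 4 3 2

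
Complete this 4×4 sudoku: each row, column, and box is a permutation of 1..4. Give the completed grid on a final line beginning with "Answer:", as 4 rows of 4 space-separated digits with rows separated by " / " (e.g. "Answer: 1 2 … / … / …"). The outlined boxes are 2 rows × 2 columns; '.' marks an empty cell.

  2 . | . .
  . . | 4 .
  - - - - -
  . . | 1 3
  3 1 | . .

Step 1. [r2c4∈{1,2}] across row 2, 2 lands solely at r2c4 ⇒ r2c4=2.
Step 2. [r1c2∈{3,4}] 4 has one home in row 1: r1c2. So r1c2=4.
Step 3. [r3c2∈{2}] r3c2 has the single candidate 2, so r3c2=2.
Step 4. [r4c4∈{4}] r4c4 has the single candidate 4 ⇒ r4c4=4.
Step 5. [r4c3∈{2}] r4c3's peers cover all but 2. So r4c3=2.
Step 6. [r2c2∈{3}] r2c2 is down to just 3, so r2c2=3.
Step 7. [r1c4∈{1}] r1c4's peers cover all but 1, so r1c4=1.
Step 8. [r1c3∈{3}] only 3 remains possible at r1c3. So r1c3=3.
Step 9. [r2c1∈{1}] nothing but 1 survives at r2c1, so r2c1=1.
Step 10. [r3c1∈{4}] nothing but 4 survives at r3c1. So r3c1=4.

Answer: 2 4 3 1 / 1 3 4 2 / 4 2 1 3 / 3 1 2 4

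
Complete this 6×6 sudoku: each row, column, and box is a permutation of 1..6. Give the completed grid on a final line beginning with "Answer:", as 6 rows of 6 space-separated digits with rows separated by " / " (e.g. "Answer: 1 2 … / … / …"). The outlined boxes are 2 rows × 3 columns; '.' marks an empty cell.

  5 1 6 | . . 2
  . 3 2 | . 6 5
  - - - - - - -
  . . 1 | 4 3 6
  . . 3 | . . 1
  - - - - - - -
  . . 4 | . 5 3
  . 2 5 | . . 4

Step 1. [r5c2∈{6}] only 6 remains possible at r5c2, so r5c2=6.
Step 2. [r6c5∈{1}] r6c5 has the single candidate 1, so r6c5=1.
Step 3. [r4c2∈{4,5}] col 2 places 4 nowhere but r4c2. So r4c2=4.
Step 4. [r4c5∈{2}] nothing but 2 survives at r4c5, so r4c5=2.
Step 5. [r4c4∈{5}] r4c4 has the single candidate 5, so r4c4=5.
Step 6. [r5c4∈{2}] nothing but 2 survives at r5c4. So r5c4=2.
Step 7. [r5c1∈{1}] r5c1's peers cover all but 1. So r5c1=1.
Step 8. [r2c4∈{1}] r2c4 has the single candidate 1. So r2c4=1.
Step 9. [r2c1∈{4}] r2c1's peers cover all but 4, so r2c1=4.
Step 10. [r3c2∈{5}] nothing but 5 survives at r3c2. So r3c2=5.
Step 11. [r4c1∈{6}] r4c1's peers cover all but 6. So r4c1=6.
Step 12. [r1c5∈{4}] r1c5 has the single candidate 4, so r1c5=4.
Step 13. [r1c4∈{3}] nothing but 3 survives at r1c4, so r1c4=3.
Step 14. [r6c1∈{3}] r6c1 is down to just 3. So r6c1=3.
Step 15. [r6c4∈{6}] r6c4 has the single candidate 6. So r6c4=6.
Step 16. [r3c1∈{2}] r3c1 is down to just 2, so r3c1=2.

Answer: 5 1 6 3 4 2 / 4 3 2 1 6 5 / 2 5 1 4 3 6 / 6 4 3 5 2 1 / 1 6 4 2 5 3 / 3 2 5 6 1 4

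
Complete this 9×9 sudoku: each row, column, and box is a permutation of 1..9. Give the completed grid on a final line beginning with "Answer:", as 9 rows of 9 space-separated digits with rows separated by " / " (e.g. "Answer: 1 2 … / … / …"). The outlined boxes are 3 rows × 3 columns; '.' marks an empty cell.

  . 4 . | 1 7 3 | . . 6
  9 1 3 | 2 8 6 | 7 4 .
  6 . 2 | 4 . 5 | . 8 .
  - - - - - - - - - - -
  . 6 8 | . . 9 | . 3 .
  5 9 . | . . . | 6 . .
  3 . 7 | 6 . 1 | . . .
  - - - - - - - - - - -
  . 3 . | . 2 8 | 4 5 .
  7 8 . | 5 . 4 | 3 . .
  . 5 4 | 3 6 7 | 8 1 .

Step 1. [r9c9∈{2,9}] row 9 places 9 nowhere but r9c9, so r9c9=9.
Step 2. [r6c9∈{2,4,5,8}] row 6 places 8 nowhere but r6c9 ⇒ r6c9=8.
Step 3. [r5c8∈{2,7}] across col 8, 7 lands solely at r5c8, so r5c8=7.
Step 4. [r5c3∈{1}] only 1 remains possible at r5c3 ⇒ r5c3=1.
Step 5. [r4c1∈{2,4}] in col 1, 4 fits only at r4c1, so r4c1=4.
Step 6. [r4c5∈{5}] r4c5 is down to just 5 ⇒ r4c5=5.
Step 7. [r8c9∈{2}] r8c9 is down to just 2. So r8c9=2.
Step 8. [r4c7∈{1,2}] row 4 places 2 nowhere but r4c7. So r4c7=2.
Step 9. [r6c7∈{5,9}] 5 has one home in row 6: r6c7. So r6c7=5.
Step 10. [r7c3∈{6,9}] 6 has one home in row 7: r7c3 ⇒ r7c3=6.
Step 11. [r3c7∈{1,9}] 1 has one home in col 7: r3c7, so r3c7=1.
Step 12. [r8c5∈{1,9}] across row 8, 1 lands solely at r8c5, so r8c5=1.
Step 13. [r6c8∈{9}] nothing but 9 survives at r6c8 ⇒ r6c8=9.
Step 14. [r5c9∈{4}] only 4 remains possible at r5c9, so r5c9=4.
Step 15. [r2c9∈{5}] nothing but 5 survives at r2c9, so r2c9=5.
Step 16. [r1c8∈{2}] r1c8's peers cover all but 2. So r1c8=2.
Step 17. [r9c1∈{2}] r9c1's peers cover all but 2, so r9c1=2.
Step 18. [r7c1∈{1}] only 1 remains possible at r7c1, so r7c1=1.
Step 19. [r6c2∈{2}] r6c2 is down to just 2 ⇒ r6c2=2.
Step 20. [r8c3∈{9}] only 9 remains possible at r8c3, so r8c3=9.
Step 21. [r8c8∈{6}] r8c8 is down to just 6, so r8c8=6.
Step 22. [r3c9∈{3}] r3c9's peers cover all but 3 ⇒ r3c9=3.
Step 23. [r6c5∈{4}] nothing but 4 survives at r6c5, so r6c5=4.
Step 24. [r5c5∈{3}] r5c5's peers cover all but 3 ⇒ r5c5=3.
Step 25. [r1c3∈{5}] r1c3 is down to just 5. So r1c3=5.
Step 26. [r1c7∈{9}] r1c7's peers cover all but 9, so r1c7=9.
Step 27. [r1c1∈{8}] r1c1 has the single candidate 8, so r1c1=8.
Step 28. [r4c9∈{1}] only 1 remains possible at r4c9. So r4c9=1.
Step 29. [r3c2∈{7}] r3c2 is down to just 7. So r3c2=7.
Step 30. [r5c6∈{2}] r5c6's peers cover all but 2 ⇒ r5c6=2.
Step 31. [r7c4∈{9}] r7c4's peers cover all but 9. So r7c4=9.
Step 32. [r3c5∈{9}] r3c5's peers cover all but 9, so r3c5=9.
Step 33. [r4c4∈{7}] r4c4 has the single candidate 7, so r4c4=7.
Step 34. [r7c9∈{7}] only 7 remains possible at r7c9, so r7c9=7.
Step 35. [r5c4∈{8}] r5c4 has the single candidate 8 ⇒ r5c4=8.

Answer: 8 4 5 1 7 3 9 2 6 / 9 1 3 2 8 6 7 4 5 / 6 7 2 4 9 5 1 8 3 / 4 6 8 7 5 9 2 3 1 / 5 9 1 8 3 2 6 7 4 / 3 2 7 6 4 1 5 9 8 / 1 3 6 9 2 8 4 5 7 / 7 8 9 5 1 4 3 6 2 / 2 5 4 3 6 7 8 1 9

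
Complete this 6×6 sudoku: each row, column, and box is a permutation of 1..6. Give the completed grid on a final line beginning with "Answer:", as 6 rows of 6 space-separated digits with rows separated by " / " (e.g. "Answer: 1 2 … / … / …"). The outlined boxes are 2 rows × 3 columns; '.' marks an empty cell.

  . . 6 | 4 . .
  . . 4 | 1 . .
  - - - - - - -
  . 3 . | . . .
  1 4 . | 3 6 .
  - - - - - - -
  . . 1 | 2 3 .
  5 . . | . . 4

Step 1. [r5c6∈{5,6}] row 5 places 5 nowhere but r5c6 ⇒ r5c6=5.
Step 2. [r4c6∈{2}] r4c6 is down to just 2, so r4c6=2.
Step 3. [r1c2∈{1,2,5}] in row 1, 1 fits only at r1c2, so r1c2=1.
Step 4. [r1c5∈{2,5}] row 1 places 5 nowhere but r1c5. So r1c5=5.
Step 5. [r1c1∈{2,3}] in row 1, 2 fits only at r1c1, so r1c1=2.
Step 6. [r5c2∈{6}] r5c2's peers cover all but 6 ⇒ r5c2=6.
Step 7. [r3c3∈{2,5}] 2 has one home in row 3: r3c3 ⇒ r3c3=2.
Step 8. [r3c5∈{1,4}] r3c5 is the only open cell in row 3 admitting 4. So r3c5=4.
Step 9. [r2c6∈{3,6}] 6 has one home in row 2: r2c6 ⇒ r2c6=6.
Step 10. [r4c3∈{5}] r4c3 has the single candidate 5, so r4c3=5.
Step 11. [r5c1∈{4}] r5c1 has the single candidate 4. So r5c1=4.
Step 12. [r2c1∈{3}] r2c1 is down to just 3. So r2c1=3.
Step 13. [r6c2∈{2}] r6c2 has the single candidate 2. So r6c2=2.
Step 14. [r2c2∈{5}] r2c2 is down to just 5 ⇒ r2c2=5.
Step 15. [r3c6∈{1}] only 1 remains possible at r3c6 ⇒ r3c6=1.
Step 16. [r1c6∈{3}] r1c6's peers cover all but 3, so r1c6=3.
Step 17. [r6c3∈{3}] r6c3's peers cover all but 3. So r6c3=3.
Step 18. [r3c1∈{6}] r3c1's peers cover all but 6, so r3c1=6.
Step 19. [r6c5∈{1}] r6c5's peers cover all but 1 ⇒ r6c5=1.
Step 20. [r6c4∈{6}] only 6 remains possible at r6c4. So r6c4=6.
Step 21. [r2c5∈{2}] r2c5 has the single candidate 2, so r2c5=2.
Step 22. [r3c4∈{5}] r3c4's peers cover all but 5. So r3c4=5.

Answer: 2 1 6 4 5 3 / 3 5 4 1 2 6 / 6 3 2 5 4 1 / 1 4 5 3 6 2 / 4 6 1 2 3 5 / 5 2 3 6 1 4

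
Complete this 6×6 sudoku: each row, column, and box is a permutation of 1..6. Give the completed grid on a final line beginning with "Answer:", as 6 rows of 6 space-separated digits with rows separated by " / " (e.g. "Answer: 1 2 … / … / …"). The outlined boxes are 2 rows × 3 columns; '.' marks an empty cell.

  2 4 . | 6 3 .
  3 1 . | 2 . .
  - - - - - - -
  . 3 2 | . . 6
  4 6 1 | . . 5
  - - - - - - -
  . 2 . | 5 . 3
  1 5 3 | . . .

Step 1. [r6c4∈{4}] r6c4 is down to just 4, so r6c4=4.
Step 2. [r2c5∈{4,5}] 5 has one home in col 5: r2c5. So r2c5=5.
Step 3. [r5c1∈{6}] r5c1 is down to just 6. So r5c1=6.
Step 4. [r4c5∈{2}] r4c5 has the single candidate 2, so r4c5=2.
Step 5. [r3c4∈{1}] r3c4 is down to just 1. So r3c4=1.
Step 6. [r3c1∈{5}] r3c1's peers cover all but 5, so r3c1=5.
Step 7. [r2c6∈{4}] nothing but 4 survives at r2c6. So r2c6=4.
Step 8. [r2c3∈{6}] r2c3 has the single candidate 6. So r2c3=6.
Step 9. [r5c3∈{4}] r5c3 has the single candidate 4 ⇒ r5c3=4.
Step 10. [r4c4∈{3}] only 3 remains possible at r4c4 ⇒ r4c4=3.
Step 11. [r6c6∈{2}] r6c6 has the single candidate 2, so r6c6=2.
Step 12. [r1c3∈{5}] r1c3 has the single candidate 5. So r1c3=5.
Step 13. [r1c6∈{1}] nothing but 1 survives at r1c6 ⇒ r1c6=1.
Step 14. [r3c5∈{4}] nothing but 4 survives at r3c5 ⇒ r3c5=4.
Step 15. [r6c5∈{6}] r6c5's peers cover all but 6. So r6c5=6.
Step 16. [r5c5∈{1}] r5c5's peers cover all but 1. So r5c5=1.

Answer: 2 4 5 6 3 1 / 3 1 6 2 5 4 / 5 3 2 1 4 6 / 4 6 1 3 2 5 / 6 2 4 5 1 3 / 1 5 3 4 6 2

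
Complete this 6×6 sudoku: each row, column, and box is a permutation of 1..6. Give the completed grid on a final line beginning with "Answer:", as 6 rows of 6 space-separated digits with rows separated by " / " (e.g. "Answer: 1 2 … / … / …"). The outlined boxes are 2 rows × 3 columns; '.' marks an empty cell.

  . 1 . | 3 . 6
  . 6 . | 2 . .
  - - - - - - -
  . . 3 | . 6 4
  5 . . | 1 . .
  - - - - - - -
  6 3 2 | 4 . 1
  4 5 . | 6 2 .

Step 1. [r2c6∈{5}] r2c6 has the single candidate 5 ⇒ r2c6=5.
Step 2. [r2c3∈{4}] only 4 remains possible at r2c3 ⇒ r2c3=4.
Step 3. [r3c2∈{2}] r3c2 has the single candidate 2, so r3c2=2.
Step 4. [r6c6∈{3}] r6c6 has the single candidate 3 ⇒ r6c6=3.
Step 5. [r4c3∈{6}] r4c3's peers cover all but 6, so r4c3=6.
Step 6. [r4c2∈{4}] only 4 remains possible at r4c2, so r4c2=4.
Step 7. [r6c3∈{1}] r6c3 is down to just 1 ⇒ r6c3=1.
Step 8. [r2c5∈{1}] r2c5 is down to just 1, so r2c5=1.
Step 9. [r4c5∈{3}] r4c5 has the single candidate 3 ⇒ r4c5=3.
Step 10. [r5c5∈{5}] r5c5 is down to just 5. So r5c5=5.
Step 11. [r4c6∈{2}] nothing but 2 survives at r4c6 ⇒ r4c6=2.
Step 12. [r1c5∈{4}] r1c5 has the single candidate 4, so r1c5=4.
Step 13. [r2c1∈{3}] nothing but 3 survives at r2c1 ⇒ r2c1=3.
Step 14. [r3c4∈{5}] r3c4's peers cover all but 5. So r3c4=5.
Step 15. [r3c1∈{1}] r3c1 has the single candidate 1, so r3c1=1.
Step 16. [r1c3∈{5}] r1c3 is down to just 5, so r1c3=5.
Step 17. [r1c1∈{2}] nothing but 2 survives at r1c1. So r1c1=2.

Answer: 2 1 5 3 4 6 / 3 6 4 2 1 5 / 1 2 3 5 6 4 / 5 4 6 1 3 2 / 6 3 2 4 5 1 / 4 5 1 6 2 3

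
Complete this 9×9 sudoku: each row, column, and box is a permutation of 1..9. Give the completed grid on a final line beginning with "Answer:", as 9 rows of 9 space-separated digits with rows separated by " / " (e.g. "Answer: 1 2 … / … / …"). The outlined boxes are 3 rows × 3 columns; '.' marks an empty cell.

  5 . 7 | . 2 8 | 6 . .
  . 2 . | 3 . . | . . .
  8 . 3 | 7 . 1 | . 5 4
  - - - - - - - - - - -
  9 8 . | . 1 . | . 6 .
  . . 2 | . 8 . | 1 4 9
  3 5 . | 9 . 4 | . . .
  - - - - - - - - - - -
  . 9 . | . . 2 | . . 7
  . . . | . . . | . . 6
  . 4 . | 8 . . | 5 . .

Step 1. [r1c8∈{1,3,9}] across row 1, 9 lands solely at r1c8, so r1c8=9.
Step 2. [r8c2∈{1,3,7}] 3 has one home in col 2: r8c2, so r8c2=3.
Step 3. [r3c5∈{6,9}] in row 3, 9 fits only at r3c5, so r3c5=9.
Step 4. [r6c3∈{1,6}] across row 6, 1 lands solely at r6c3. So r6c3=1.
Step 5. [r6c5∈{6,7}] row 6 places 6 nowhere but r6c5. So r6c5=6.
Step 6. [r7c4∈{1,4,5,6}] 6 has one home in col 4: r7c4. So r7c4=6.
Step 7. [r8c7∈{2,4,8,9}] 9 has one home in col 7: r8c7. So r8c7=9.
Step 8. [r8c4∈{1,4,5}] across col 4, 1 lands solely at r8c4, so r8c4=1.
Step 9. [r2c1∈{1,4,6}] col 1 places 4 nowhere but r2c1. So r2c1=4.
Step 10. [r5c6∈{3,5,7}] row 5 places 3 nowhere but r5c6, so r5c6=3.
Step 11. [r4c6∈{5,7}] in box 5, 7 fits only at r4c6, so r4c6=7.
Step 12. [r8c6∈{5}] only 5 remains possible at r8c6, so r8c6=5.
Step 13. [r1c9∈{1,3}] 3 has one home in row 1: r1c9 ⇒ r1c9=3.
Step 14. [r4c4∈{2,5}] across col 4, 2 lands solely at r4c4. So r4c4=2.
Step 15. [r7c7∈{3,4,8}] 4 has one home in col 7: r7c7, so r7c7=4.
Step 16. [r7c5∈{3}] r7c5 has the single candidate 3, so r7c5=3.
Step 17. [r9c5∈{7}] r9c5 has the single candidate 7 ⇒ r9c5=7.
Step 18. [r5c2∈{6,7}] col 2 places 7 nowhere but r5c2. So r5c2=7.
Step 19. [r7c1∈{1}] r7c1's peers cover all but 1, so r7c1=1.
Step 20. [r7c8∈{8}] only 8 remains possible at r7c8. So r7c8=8.
Step 21. [r8c8∈{2}] nothing but 2 survives at r8c8, so r8c8=2.
Step 22. [r6c9∈{2,8}] in col 9, 2 fits only at r6c9. So r6c9=2.
Step 23. [r2c9∈{1,8}] across col 9, 8 lands solely at r2c9, so r2c9=8.
Step 24. [r6c8∈{7}] r6c8's peers cover all but 7. So r6c8=7.
Step 25. [r9c3∈{6}] r9c3 has the single candidate 6, so r9c3=6.
Step 26. [r9c8∈{1,3}] in row 9, 3 fits only at r9c8 ⇒ r9c8=3.
Step 27. [r2c3∈{9}] r2c3 is down to just 9 ⇒ r2c3=9.
Step 28. [r8c1∈{7}] r8c1's peers cover all but 7. So r8c1=7.
Step 29. [r2c7∈{7}] r2c7 is down to just 7, so r2c7=7.
Step 30. [r8c5∈{4}] only 4 remains possible at r8c5, so r8c5=4.
Step 31. [r9c6∈{9}] r9c6 is down to just 9, so r9c6=9.
Step 32. [r9c9∈{1}] r9c9's peers cover all but 1. So r9c9=1.
Step 33. [r2c6∈{6}] r2c6 has the single candidate 6 ⇒ r2c6=6.
Step 34. [r4c7∈{3}] only 3 remains possible at r4c7, so r4c7=3.
Step 35. [r7c3∈{5}] only 5 remains possible at r7c3, so r7c3=5.
Step 36. [r5c4∈{5}] r5c4's peers cover all but 5. So r5c4=5.
Step 37. [r4c3∈{4}] r4c3 has the single candidate 4, so r4c3=4.
Step 38. [r5c1∈{6}] r5c1 is down to just 6. So r5c1=6.
Step 39. [r8c3∈{8}] r8c3 is down to just 8, so r8c3=8.
Step 40. [r2c5∈{5}] r2c5 has the single candidate 5 ⇒ r2c5=5.
Step 41. [r6c7∈{8}] r6c7 is down to just 8. So r6c7=8.
Step 42. [r9c1∈{2}] only 2 remains possible at r9c1, so r9c1=2.
Step 43. [r3c7∈{2}] only 2 remains possible at r3c7 ⇒ r3c7=2.
Step 44. [r4c9∈{5}] only 5 remains possible at r4c9, so r4c9=5.
Step 45. [r1c2∈{1}] nothing but 1 survives at r1c2. So r1c2=1.
Step 46. [r2c8∈{1}] r2c8 is down to just 1 ⇒ r2c8=1.
Step 47. [r3c2∈{6}] only 6 remains possible at r3c2, so r3c2=6.
Step 48. [r1c4∈{4}] r1c4 is down to just 4, so r1c4=4.

Answer: 5 1 7 4 2 8 6 9 3 / 4 2 9 3 5 6 7 1 8 / 8 6 3 7 9 1 2 5 4 / 9 8 4 2 1 7 3 6 5 / 6 7 2 5 8 3 1 4 9 / 3 5 1 9 6 4 8 7 2 / 1 9 5 6 3 2 4 8 7 / 7 3 8 1 4 5 9 2 6 / 2 4 6 8 7 9 5 3 1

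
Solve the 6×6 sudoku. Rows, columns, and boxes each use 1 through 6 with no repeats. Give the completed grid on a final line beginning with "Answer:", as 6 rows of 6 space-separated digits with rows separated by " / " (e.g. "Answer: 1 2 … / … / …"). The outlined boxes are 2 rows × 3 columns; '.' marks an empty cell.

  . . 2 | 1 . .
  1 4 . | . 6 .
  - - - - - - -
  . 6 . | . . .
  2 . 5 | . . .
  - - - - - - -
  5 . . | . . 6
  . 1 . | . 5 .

Step 1. [r2c3∈{3}] only 3 remains possible at r2c3. So r2c3=3.
Step 2. [r5c3∈{4}] nothing but 4 survives at r5c3. So r5c3=4.
Step 3. [r4c2∈{3}] only 3 remains possible at r4c2. So r4c2=3.
Step 4. [r5c5∈{1,2,3}] 1 has one home in row 5: r5c5 ⇒ r5c5=1.
Step 5. [r4c5∈{4}] only 4 remains possible at r4c5, so r4c5=4.
Step 6. [r5c4∈{2,3}] across row 5, 3 lands solely at r5c4 ⇒ r5c4=3.
Step 7. [r3c5∈{2,3}] in col 5, 2 fits only at r3c5, so r3c5=2.
Step 8. [r3c6∈{1,3,5}] in row 3, 3 fits only at r3c6, so r3c6=3.
Step 9. [r6c4∈{2,4}] in col 4, 4 fits only at r6c4. So r6c4=4.
Step 10. [r2c4∈{2,5}] in col 4, 2 fits only at r2c4 ⇒ r2c4=2.
Step 11. [r6c3∈{6}] r6c3's peers cover all but 6. So r6c3=6.
Step 12. [r1c6∈{4,5}] r1c6 is the only open cell in row 1 admitting 4 ⇒ r1c6=4.
Step 13. [r6c6∈{2}] r6c6 is down to just 2 ⇒ r6c6=2.
Step 14. [r2c6∈{5}] r2c6's peers cover all but 5. So r2c6=5.
Step 15. [r3c4∈{5}] r3c4 has the single candidate 5, so r3c4=5.
Step 16. [r1c2∈{5}] nothing but 5 survives at r1c2 ⇒ r1c2=5.
Step 17. [r5c2∈{2}] r5c2 has the single candidate 2 ⇒ r5c2=2.
Step 18. [r1c5∈{3}] r1c5's peers cover all but 3 ⇒ r1c5=3.
Step 19. [r3c3∈{1}] r3c3's peers cover all but 1, so r3c3=1.
Step 20. [r6c1∈{3}] only 3 remains possible at r6c1, so r6c1=3.
Step 21. [r4c4∈{6}] only 6 remains possible at r4c4, so r4c4=6.
Step 22. [r3c1∈{4}] only 4 remains possible at r3c1, so r3c1=4.
Step 23. [r4c6∈{1}] nothing but 1 survives at r4c6. So r4c6=1.
Step 24. [r1c1∈{6}] r1c1 has the single candidate 6 ⇒ r1c1=6.

Answer: 6 5 2 1 3 4 / 1 4 3 2 6 5 / 4 6 1 5 2 3 / 2 3 5 6 4 1 / 5 2 4 3 1 6 / 3 1 6 4 5 2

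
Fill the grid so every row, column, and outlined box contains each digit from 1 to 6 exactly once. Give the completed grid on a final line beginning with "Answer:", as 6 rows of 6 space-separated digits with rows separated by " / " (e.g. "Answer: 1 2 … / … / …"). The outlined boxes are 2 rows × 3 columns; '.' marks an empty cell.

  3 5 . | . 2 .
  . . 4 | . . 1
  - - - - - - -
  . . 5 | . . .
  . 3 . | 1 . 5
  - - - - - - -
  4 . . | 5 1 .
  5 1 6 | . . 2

Step 1. [r3c4∈{2,3,4,6}] col 4 places 2 nowhere but r3c4. So r3c4=2.
Step 2. [r4c5∈{4,6}] in row 4, 4 fits only at r4c5, so r4c5=4.
Step 3. [r4c1∈{2,6}] r4c1 is the only open cell in row 4 admitting 6 ⇒ r4c1=6.
Step 4. [r6c5∈{3}] nothing but 3 survives at r6c5, so r6c5=3.
Step 5. [r2c2∈{2,6}] across col 2, 6 lands solely at r2c2 ⇒ r2c2=6.
Step 6. [r1c4∈{4,6}] in col 4, 6 fits only at r1c4 ⇒ r1c4=6.
Step 7. [r3c5∈{6}] r3c5 has the single candidate 6, so r3c5=6.
Step 8. [r5c3∈{2,3}] 3 has one home in row 5: r5c3. So r5c3=3.
Step 9. [r1c6∈{4}] r1c6 has the single candidate 4 ⇒ r1c6=4.
Step 10. [r3c1∈{1}] nothing but 1 survives at r3c1. So r3c1=1.
Step 11. [r3c6∈{3}] nothing but 3 survives at r3c6. So r3c6=3.
Step 12. [r2c5∈{5}] r2c5 has the single candidate 5. So r2c5=5.
Step 13. [r1c3∈{1}] nothing but 1 survives at r1c3, so r1c3=1.
Step 14. [r4c3∈{2}] r4c3's peers cover all but 2. So r4c3=2.
Step 15. [r2c4∈{3}] nothing but 3 survives at r2c4 ⇒ r2c4=3.
Step 16. [r2c1∈{2}] r2c1 has the single candidate 2, so r2c1=2.
Step 17. [r5c6∈{6}] r5c6 is down to just 6, so r5c6=6.
Step 18. [r5c2∈{2}] r5c2 has the single candidate 2, so r5c2=2.
Step 19. [r6c4∈{4}] r6c4 is down to just 4. So r6c4=4.
Step 20. [r3c2∈{4}] nothing but 4 survives at r3c2. So r3c2=4.

Answer: 3 5 1 6 2 4 / 2 6 4 3 5 1 / 1 4 5 2 6 3 / 6 3 2 1 4 5 / 4 2 3 5 1 6 / 5 1 6 4 3 2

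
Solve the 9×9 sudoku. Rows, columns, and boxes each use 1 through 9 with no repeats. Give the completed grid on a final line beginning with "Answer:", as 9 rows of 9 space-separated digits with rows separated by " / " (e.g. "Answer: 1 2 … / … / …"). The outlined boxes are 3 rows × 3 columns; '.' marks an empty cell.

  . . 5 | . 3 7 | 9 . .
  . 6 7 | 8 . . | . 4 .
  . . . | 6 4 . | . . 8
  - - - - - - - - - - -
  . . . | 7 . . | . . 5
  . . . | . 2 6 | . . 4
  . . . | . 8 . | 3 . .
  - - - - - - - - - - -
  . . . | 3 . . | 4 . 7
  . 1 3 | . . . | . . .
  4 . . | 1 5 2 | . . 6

Step 1. [r7c8∈{1,2,5,8,9}] 1 has one home in row 7: r7c8 ⇒ r7c8=1.
Step 2. [r9c7∈{8}] only 8 remains possible at r9c7 ⇒ r9c7=8.
Step 3. [r9c3∈{9}] only 9 remains possible at r9c3 ⇒ r9c3=9.
Step 4. [r4c7∈{1,2,6}] r4c7 is the only open cell in col 7 admitting 6 ⇒ r4c7=6.
Step 5. [r4c6∈{1,3,4,9}] 3 has one home in col 6: r4c6. So r4c6=3.
Step 6. [r2c9∈{1,2,3}] r2c9 is the only open cell in col 9 admitting 3, so r2c9=3.
Step 7. [r1c4∈{2}] only 2 remains possible at r1c4, so r1c4=2.
Step 8. [r1c9∈{1}] only 1 remains possible at r1c9 ⇒ r1c9=1.
Step 9. [r1c1∈{8}] only 8 remains possible at r1c1. So r1c1=8.
Step 10. [r5c7∈{1,7}] col 7 places 1 nowhere but r5c7, so r5c7=1.
Step 11. [r5c3∈{8}] r5c3 is down to just 8 ⇒ r5c3=8.
Step 12. [r8c5∈{6,7,9}] across col 5, 7 lands solely at r8c5. So r8c5=7.
Step 13. [r8c1∈{2,5,6}] across row 8, 6 lands solely at r8c1 ⇒ r8c1=6.
Step 14. [r7c3∈{2}] r7c3 has the single candidate 2 ⇒ r7c3=2.
Step 15. [r3c3∈{1}] r3c3's peers cover all but 1 ⇒ r3c3=1.
Step 16. [r4c3∈{4}] nothing but 4 survives at r4c3. So r4c3=4.
Step 17. [r7c1∈{5}] nothing but 5 survives at r7c1. So r7c1=5.
Step 18. [r3c7∈{2,5,7}] r3c7 is the only open cell in col 7 admitting 7. So r3c7=7.
Step 19. [r8c6∈{4,8,9}] row 8 places 8 nowhere but r8c6, so r8c6=8.
Step 20. [r7c6∈{9}] r7c6 has the single candidate 9 ⇒ r7c6=9.
Step 21. [r2c5∈{1,9}] r2c5 is the only open cell in box 2 admitting 9, so r2c5=9.
Step 22. [r2c1∈{2}] only 2 remains possible at r2c1, so r2c1=2.
Step 23. [r3c8∈{2,5}] across row 3, 2 lands solely at r3c8 ⇒ r3c8=2.
Step 24. [r6c9∈{2,9}] 2 has one home in box 6: r6c9. So r6c9=2.
Step 25. [r6c6∈{1,4,5}] across col 6, 4 lands solely at r6c6. So r6c6=4.
Step 26. [r6c1∈{1,7,9}] across row 6, 1 lands solely at r6c1, so r6c1=1.
Step 27. [r4c1∈{9}] nothing but 9 survives at r4c1, so r4c1=9.
Step 28. [r5c1∈{3,7}] 7 has one home in col 1: r5c1 ⇒ r5c1=7.
Step 29. [r5c8∈{9}] only 9 remains possible at r5c8 ⇒ r5c8=9.
Step 30. [r2c7∈{5}] r2c7 is down to just 5 ⇒ r2c7=5.
Step 31. [r6c2∈{5}] r6c2 has the single candidate 5, so r6c2=5.
Step 32. [r3c2∈{3,9}] in row 3, 9 fits only at r3c2. So r3c2=9.
Step 33. [r8c9∈{9}] only 9 remains possible at r8c9 ⇒ r8c9=9.
Step 34. [r9c2∈{7}] r9c2 has the single candidate 7. So r9c2=7.
Step 35. [r4c8∈{8}] r4c8's peers cover all but 8, so r4c8=8.
Step 36. [r7c5∈{6}] nothing but 6 survives at r7c5 ⇒ r7c5=6.
Step 37. [r5c2∈{3}] nothing but 3 survives at r5c2 ⇒ r5c2=3.
Step 38. [r1c2∈{4}] nothing but 4 survives at r1c2 ⇒ r1c2=4.
Step 39. [r2c6∈{1}] r2c6's peers cover all but 1 ⇒ r2c6=1.
Step 40. [r1c8∈{6}] r1c8 is down to just 6 ⇒ r1c8=6.
Step 41. [r7c2∈{8}] r7c2 has the single candidate 8 ⇒ r7c2=8.
Step 42. [r8c4∈{4}] r8c4's peers cover all but 4. So r8c4=4.
Step 43. [r6c3∈{6}] nothing but 6 survives at r6c3. So r6c3=6.
Step 44. [r3c1∈{3}] r3c1's peers cover all but 3 ⇒ r3c1=3.
Step 45. [r6c8∈{7}] nothing but 7 survives at r6c8 ⇒ r6c8=7.
Step 46. [r4c2∈{2}] only 2 remains possible at r4c2, so r4c2=2.
Step 47. [r8c8∈{5}] r8c8 is down to just 5, so r8c8=5.
Step 48. [r6c4∈{9}] only 9 remains possible at r6c4, so r6c4=9.
Step 49. [r8c7∈{2}] r8c7's peers cover all but 2 ⇒ r8c7=2.
Step 50. [r5c4∈{5}] nothing but 5 survives at r5c4 ⇒ r5c4=5.
Step 51. [r3c6∈{5}] r3c6 has the single candidate 5, so r3c6=5.
Step 52. [r9c8∈{3}] r9c8 is down to just 3 ⇒ r9c8=3.
Step 53. [r4c5∈{1}] r4c5's peers cover all but 1. So r4c5=1.

Answer: 8 4 5 2 3 7 9 6 1 / 2 6 7 8 9 1 5 4 3 / 3 9 1 6 4 5 7 2 8 / 9 2 4 7 1 3 6 8 5 / 7 3 8 5 2 6 1 9 4 / 1 5 6 9 8 4 3 7 2 / 5 8 2 3 6 9 4 1 7 / 6 1 3 4 7 8 2 5 9 / 4 7 9 1 5 2 8 3 6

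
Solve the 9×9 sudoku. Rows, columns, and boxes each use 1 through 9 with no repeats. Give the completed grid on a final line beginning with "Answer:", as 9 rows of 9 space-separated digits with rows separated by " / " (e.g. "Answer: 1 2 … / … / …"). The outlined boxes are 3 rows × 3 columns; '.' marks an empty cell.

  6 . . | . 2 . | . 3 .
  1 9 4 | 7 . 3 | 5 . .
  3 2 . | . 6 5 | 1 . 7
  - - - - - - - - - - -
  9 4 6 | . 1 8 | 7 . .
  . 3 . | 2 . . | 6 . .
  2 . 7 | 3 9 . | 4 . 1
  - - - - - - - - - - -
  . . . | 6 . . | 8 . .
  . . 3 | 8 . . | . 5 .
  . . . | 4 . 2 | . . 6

Step 1. [r8c5∈{7}] r8c5 has the single candidate 7 ⇒ r8c5=7.
Step 2. [r1c7∈{9}] nothing but 9 survives at r1c7 ⇒ r1c7=9.
Step 3. [r6c2∈{5,8}] in row 6, 5 fits only at r6c2. So r6c2=5.
Step 4. [r7c3∈{1,2,5,9}] r7c3 is the only open cell in col 3 admitting 2. So r7c3=2.
Step 5. [r3c3∈{8}] r3c3 is down to just 8, so r3c3=8.
Step 6. [r1c9∈{4,8}] r1c9 is the only open cell in row 1 admitting 8, so r1c9=8.
Step 7. [r2c9∈{2}] r2c9's peers cover all but 2. So r2c9=2.
Step 8. [r9c2∈{1,7,8}] in col 2, 8 fits only at r9c2 ⇒ r9c2=8.
Step 9. [r9c3∈{1,5,9}] col 3 places 9 nowhere but r9c3. So r9c3=9.
Step 10. [r4c9∈{3,5}] in row 4, 3 fits only at r4c9, so r4c9=3.
Step 11. [r5c9∈{5,9}] r5c9 is the only open cell in col 9 admitting 5 ⇒ r5c9=5.
Step 12. [r5c8∈{8,9}] r5c8 is the only open cell in row 5 admitting 9 ⇒ r5c8=9.
Step 13. [r1c6∈{1,4}] 4 has one home in row 1: r1c6 ⇒ r1c6=4.
Step 14. [r9c8∈{1,7}] across row 9, 1 lands solely at r9c8. So r9c8=1.
Step 15. [r9c1∈{5,7}] r9c1 is the only open cell in row 9 admitting 7 ⇒ r9c1=7.
Step 16. [r7c2∈{1}] only 1 remains possible at r7c2 ⇒ r7c2=1.
Step 17. [r8c1∈{4}] r8c1's peers cover all but 4, so r8c1=4.
Step 18. [r9c5∈{3,5}] across row 9, 5 lands solely at r9c5. So r9c5=5.
Step 19. [r7c6∈{9}] nothing but 9 survives at r7c6 ⇒ r7c6=9.
Step 20. [r7c9∈{4}] r7c9 has the single candidate 4 ⇒ r7c9=4.
Step 21. [r1c2∈{7}] only 7 remains possible at r1c2. So r1c2=7.
Step 22. [r3c4∈{9}] r3c4's peers cover all but 9. So r3c4=9.
Step 23. [r7c1∈{5}] r7c1's peers cover all but 5. So r7c1=5.
Step 24. [r2c8∈{6}] nothing but 6 survives at r2c8, so r2c8=6.
Step 25. [r5c6∈{7}] r5c6 has the single candidate 7, so r5c6=7.
Step 26. [r6c6∈{6}] nothing but 6 survives at r6c6. So r6c6=6.
Step 27. [r8c9∈{9}] r8c9 has the single candidate 9 ⇒ r8c9=9.
Step 28. [r5c5∈{4}] r5c5 has the single candidate 4. So r5c5=4.
Step 29. [r4c8∈{2}] r4c8's peers cover all but 2. So r4c8=2.
Step 30. [r5c1∈{8}] nothing but 8 survives at r5c1, so r5c1=8.
Step 31. [r7c8∈{7}] nothing but 7 survives at r7c8, so r7c8=7.
Step 32. [r8c6∈{1}] nothing but 1 survives at r8c6. So r8c6=1.
Step 33. [r9c7∈{3}] r9c7 is down to just 3. So r9c7=3.
Step 34. [r7c5∈{3}] r7c5 is down to just 3 ⇒ r7c5=3.
Step 35. [r6c8∈{8}] nothing but 8 survives at r6c8, so r6c8=8.
Step 36. [r3c8∈{4}] r3c8's peers cover all but 4. So r3c8=4.
Step 37. [r8c7∈{2}] r8c7 is down to just 2, so r8c7=2.
Step 38. [r1c3∈{5}] r1c3's peers cover all but 5 ⇒ r1c3=5.
Step 39. [r8c2∈{6}] r8c2 is down to just 6. So r8c2=6.
Step 40. [r2c5∈{8}] r2c5 is down to just 8. So r2c5=8.
Step 41. [r1c4∈{1}] only 1 remains possible at r1c4 ⇒ r1c4=1.
Step 42. [r4c4∈{5}] nothing but 5 survives at r4c4. So r4c4=5.
Step 43. [r5c3∈{1}] only 1 remains possible at r5c3 ⇒ r5c3=1.

Answer: 6 7 5 1 2 4 9 3 8 / 1 9 4 7 8 3 5 6 2 / 3 2 8 9 6 5 1 4 7 / 9 4 6 5 1 8 7 2 3 / 8 3 1 2 4 7 6 9 5 / 2 5 7 3 9 6 4 8 1 / 5 1 2 6 3 9 8 7 4 / 4 6 3 8 7 1 2 5 9 / 7 8 9 4 5 2 3 1 6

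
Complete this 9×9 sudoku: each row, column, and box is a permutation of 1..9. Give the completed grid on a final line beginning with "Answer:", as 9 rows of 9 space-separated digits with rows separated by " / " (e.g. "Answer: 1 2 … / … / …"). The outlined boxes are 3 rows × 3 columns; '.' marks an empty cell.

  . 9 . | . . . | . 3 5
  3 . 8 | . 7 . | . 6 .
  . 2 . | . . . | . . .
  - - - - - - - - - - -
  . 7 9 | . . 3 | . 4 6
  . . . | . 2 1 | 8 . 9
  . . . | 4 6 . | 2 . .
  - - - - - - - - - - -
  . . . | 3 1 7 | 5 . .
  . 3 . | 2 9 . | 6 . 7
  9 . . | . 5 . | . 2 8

Step 1. [r4c7∈{1}] r4c7 is down to just 1, so r4c7=1.
Step 2. [r3c8∈{1,7,8,9}] col 8 places 8 nowhere but r3c8, so r3c8=8.
Step 3. [r7c9∈{4}] only 4 remains possible at r7c9 ⇒ r7c9=4.
Step 4. [r9c4∈{6}] r9c4 has the single candidate 6, so r9c4=6.
Step 5. [r9c6∈{4}] r9c6 has the single candidate 4. So r9c6=4.
Step 6. [r9c2∈{1}] r9c2 is down to just 1. So r9c2=1.
Step 7. [r4c5∈{8}] r4c5's peers cover all but 8, so r4c5=8.
Step 8. [r4c4∈{5}] r4c4 has the single candidate 5. So r4c4=5.
Step 9. [r3c9∈{1}] only 1 remains possible at r3c9, so r3c9=1.
Step 10. [r1c5∈{4}] r1c5's peers cover all but 4. So r1c5=4.
Step 11. [r3c4∈{9}] r3c4 is down to just 9 ⇒ r3c4=9.
Step 12. [r5c3∈{3,4,5,6}] row 5 places 3 nowhere but r5c3, so r5c3=3.
Step 13. [r1c6∈{2,6,8}] row 1 places 2 nowhere but r1c6 ⇒ r1c6=2.
Step 14. [r3c6∈{5,6}] across col 6, 6 lands solely at r3c6 ⇒ r3c6=6.
Step 15. [r1c7∈{7}] r1c7 has the single candidate 7, so r1c7=7.
Step 16. [r3c1∈{4,5,7}] col 1 places 7 nowhere but r3c1 ⇒ r3c1=7.
Step 17. [r3c3∈{4,5}] row 3 places 5 nowhere but r3c3. So r3c3=5.
Step 18. [r8c1∈{4,5,8}] across row 8, 5 lands solely at r8c1, so r8c1=5.
Step 19. [r6c8∈{5,7}] r6c8 is the only open cell in row 6 admitting 7. So r6c8=7.
Step 20. [r6c3∈{1}] nothing but 1 survives at r6c3 ⇒ r6c3=1.
Step 21. [r2c2∈{4}] nothing but 4 survives at r2c2. So r2c2=4.
Step 22. [r1c3∈{6}] r1c3 has the single candidate 6. So r1c3=6.
Step 23. [r6c2∈{5,8}] row 6 places 5 nowhere but r6c2. So r6c2=5.
Step 24. [r5c2∈{6}] r5c2 is down to just 6. So r5c2=6.
Step 25. [r7c1∈{2,6,8}] r7c1 is the only open cell in row 7 admitting 6. So r7c1=6.
Step 26. [r2c4∈{1}] r2c4's peers cover all but 1, so r2c4=1.
Step 27. [r8c6∈{8}] r8c6 has the single candidate 8 ⇒ r8c6=8.
Step 28. [r9c3∈{7}] r9c3's peers cover all but 7 ⇒ r9c3=7.
Step 29. [r3c7∈{4}] r3c7's peers cover all but 4 ⇒ r3c7=4.
Step 30. [r2c6∈{5}] r2c6 has the single candidate 5, so r2c6=5.
Step 31. [r5c8∈{5}] only 5 remains possible at r5c8 ⇒ r5c8=5.
Step 32. [r6c1∈{8}] r6c1 has the single candidate 8 ⇒ r6c1=8.
Step 33. [r6c9∈{3}] r6c9's peers cover all but 3, so r6c9=3.
Step 34. [r1c1∈{1}] r1c1 has the single candidate 1, so r1c1=1.
Step 35. [r6c6∈{9}] r6c6's peers cover all but 9. So r6c6=9.
Step 36. [r7c3∈{2}] only 2 remains possible at r7c3. So r7c3=2.
Step 37. [r3c5∈{3}] r3c5's peers cover all but 3, so r3c5=3.
Step 38. [r1c4∈{8}] r1c4 has the single candidate 8. So r1c4=8.
Step 39. [r9c7∈{3}] r9c7 has the single candidate 3. So r9c7=3.
Step 40. [r2c7∈{9}] nothing but 9 survives at r2c7, so r2c7=9.
Step 41. [r7c8∈{9}] r7c8 has the single candidate 9. So r7c8=9.
Step 42. [r5c1∈{4}] only 4 remains possible at r5c1. So r5c1=4.
Step 43. [r8c8∈{1}] r8c8 is down to just 1. So r8c8=1.
Step 44. [r5c4∈{7}] r5c4 is down to just 7 ⇒ r5c4=7.
Step 45. [r4c1∈{2}] only 2 remains possible at r4c1. So r4c1=2.
Step 46. [r2c9∈{2}] only 2 remains possible at r2c9. So r2c9=2.
Step 47. [r7c2∈{8}] nothing but 8 survives at r7c2, so r7c2=8.
Step 48. [r8c3∈{4}] r8c3's peers cover all but 4. So r8c3=4.

Answer: 1 9 6 8 4 2 7 3 5 / 3 4 8 1 7 5 9 6 2 / 7 2 5 9 3 6 4 8 1 / 2 7 9 5 8 3 1 4 6 / 4 6 3 7 2 1 8 5 9 / 8 5 1 4 6 9 2 7 3 / 6 8 2 3 1 7 5 9 4 / 5 3 4 2 9 8 6 1 7 / 9 1 7 6 5 4 3 2 8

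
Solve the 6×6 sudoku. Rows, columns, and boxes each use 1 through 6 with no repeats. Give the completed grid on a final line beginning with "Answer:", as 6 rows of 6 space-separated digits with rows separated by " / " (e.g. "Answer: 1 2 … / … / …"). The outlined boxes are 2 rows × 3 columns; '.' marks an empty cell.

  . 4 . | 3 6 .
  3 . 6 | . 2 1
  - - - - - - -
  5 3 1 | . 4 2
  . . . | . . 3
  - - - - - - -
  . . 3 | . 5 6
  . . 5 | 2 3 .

Step 1. [r5c4∈{1,4}] in box 6, 1 fits only at r5c4. So r5c4=1.
Step 2. [r5c1∈{2,4}] 4 has one home in row 5: r5c1, so r5c1=4.
Step 3. [r4c4∈{5,6}] across row 4, 5 lands solely at r4c4, so r4c4=5.
Step 4. [r6c2∈{1,6}] across col 2, 1 lands solely at r6c2 ⇒ r6c2=1.
Step 5. [r4c2∈{2,6}] 6 has one home in col 2: r4c2. So r4c2=6.
Step 6. [r4c1∈{2}] r4c1 has the single candidate 2, so r4c1=2.
Step 7. [r6c1∈{6}] r6c1's peers cover all but 6, so r6c1=6.
Step 8. [r1c3∈{2}] r1c3 is down to just 2. So r1c3=2.
Step 9. [r5c2∈{2}] r5c2's peers cover all but 2 ⇒ r5c2=2.
Step 10. [r1c1∈{1}] r1c1 is down to just 1, so r1c1=1.
Step 11. [r2c2∈{5}] r2c2's peers cover all but 5. So r2c2=5.
Step 12. [r6c6∈{4}] nothing but 4 survives at r6c6. So r6c6=4.
Step 13. [r2c4∈{4}] nothing but 4 survives at r2c4. So r2c4=4.
Step 14. [r3c4∈{6}] r3c4 has the single candidate 6, so r3c4=6.
Step 15. [r1c6∈{5}] r1c6's peers cover all but 5, so r1c6=5.
Step 16. [r4c3∈{4}] nothing but 4 survives at r4c3, so r4c3=4.
Step 17. [r4c5∈{1}] r4c5 is down to just 1. So r4c5=1.

Answer: 1 4 2 3 6 5 / 3 5 6 4 2 1 / 5 3 1 6 4 2 / 2 6 4 5 1 3 / 4 2 3 1 5 6 / 6 1 5 2 3 4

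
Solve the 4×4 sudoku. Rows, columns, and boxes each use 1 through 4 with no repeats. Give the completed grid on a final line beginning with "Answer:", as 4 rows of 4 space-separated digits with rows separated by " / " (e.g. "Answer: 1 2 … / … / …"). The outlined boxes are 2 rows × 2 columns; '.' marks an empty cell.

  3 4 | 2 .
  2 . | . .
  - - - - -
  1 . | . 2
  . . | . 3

Step 1. [r2c4∈{1,4}] 4 has one home in col 4: r2c4 ⇒ r2c4=4.
Step 2. [r4c3∈{1,4}] r4c3 is the only open cell in row 4 admitting 1, so r4c3=1.
Step 3. [r2c2∈{1}] only 1 remains possible at r2c2, so r2c2=1.
Step 4. [r3c2∈{3}] only 3 remains possible at r3c2 ⇒ r3c2=3.
Step 5. [r4c1∈{4}] only 4 remains possible at r4c1. So r4c1=4.
Step 6. [r4c2∈{2}] only 2 remains possible at r4c2, so r4c2=2.
Step 7. [r1c4∈{1}] r1c4's peers cover all but 1 ⇒ r1c4=1.
Step 8. [r3c3∈{4}] r3c3 is down to just 4, so r3c3=4.
Step 9. [r2c3∈{3}] r2c3 has the single candidate 3, so r2c3=3.

Answer: 3 4 2 1 / 2 1 3 4 / 1 3 4 2 / 4 2 1 3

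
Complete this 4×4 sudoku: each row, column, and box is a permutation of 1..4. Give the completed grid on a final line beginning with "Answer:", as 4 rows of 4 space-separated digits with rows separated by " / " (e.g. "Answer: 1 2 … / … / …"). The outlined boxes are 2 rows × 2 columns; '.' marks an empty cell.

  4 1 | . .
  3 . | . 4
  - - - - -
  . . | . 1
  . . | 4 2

Step 1. [r1c3∈{2,3}] across row 1, 2 lands solely at r1c3. So r1c3=2.
Step 2. [r3c2∈{2,3,4}] row 3 places 4 nowhere but r3c2. So r3c2=4.
Step 3. [r4c2∈{3}] nothing but 3 survives at r4c2, so r4c2=3.
Step 4. [r3c3∈{3}] r3c3 is down to just 3. So r3c3=3.
Step 5. [r3c1∈{2}] r3c1 has the single candidate 2. So r3c1=2.
Step 6. [r2c3∈{1}] r2c3 has the single candidate 1, so r2c3=1.
Step 7. [r4c1∈{1}] nothing but 1 survives at r4c1. So r4c1=1.
Step 8. [r2c2∈{2}] nothing but 2 survives at r2c2 ⇒ r2c2=2.
Step 9. [r1c4∈{3}] r1c4's peers cover all but 3 ⇒ r1c4=3.

Answer: 4 1 2 3 / 3 2 1 4 / 2 4 3 1 / 1 3 4 2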